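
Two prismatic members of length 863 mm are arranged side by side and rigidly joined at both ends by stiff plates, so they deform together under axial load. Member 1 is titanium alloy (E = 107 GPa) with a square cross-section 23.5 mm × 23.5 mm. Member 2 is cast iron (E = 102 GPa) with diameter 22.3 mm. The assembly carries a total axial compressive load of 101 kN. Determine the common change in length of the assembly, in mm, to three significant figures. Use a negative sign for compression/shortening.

-0.881 mm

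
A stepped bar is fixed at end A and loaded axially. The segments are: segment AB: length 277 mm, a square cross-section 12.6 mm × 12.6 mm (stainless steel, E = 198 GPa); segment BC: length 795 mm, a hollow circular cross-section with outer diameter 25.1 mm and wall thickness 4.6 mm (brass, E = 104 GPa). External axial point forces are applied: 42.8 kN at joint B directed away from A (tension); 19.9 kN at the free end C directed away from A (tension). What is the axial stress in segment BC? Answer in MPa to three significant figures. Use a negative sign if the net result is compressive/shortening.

Internal axial forces (sectioning from the free end, tension +): N_BC = 19.9 kN, N_AB = 62.7 kN.
A_BC = 296.3 mm².
σ_BC = N_BC/A_BC = 19900/296.3 = 67.17 MPa.

67.2 MPa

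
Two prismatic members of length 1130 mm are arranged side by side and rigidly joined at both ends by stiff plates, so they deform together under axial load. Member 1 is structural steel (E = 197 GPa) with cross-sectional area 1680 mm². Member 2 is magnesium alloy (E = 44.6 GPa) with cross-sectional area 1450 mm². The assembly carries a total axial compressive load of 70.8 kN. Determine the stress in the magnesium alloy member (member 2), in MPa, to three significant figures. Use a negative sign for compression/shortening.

Equal strain + equilibrium ⇒ each member carries load in proportion to AE: A₁E₁ = 331000000 N, A₂E₂ = 64670000 N, ΣAE = 395600000 N.
σ₂ = P·E₂/ΣAE = -70800·44600/395600000 = -7.981 MPa.

-7.98 MPa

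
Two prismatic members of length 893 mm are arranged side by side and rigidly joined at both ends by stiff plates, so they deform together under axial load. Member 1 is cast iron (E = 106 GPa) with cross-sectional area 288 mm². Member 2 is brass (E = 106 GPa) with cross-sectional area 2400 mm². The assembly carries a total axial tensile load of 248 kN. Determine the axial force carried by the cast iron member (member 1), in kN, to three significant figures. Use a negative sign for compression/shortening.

26.6 kN

Equal strain + equilibrium ⇒ each member carries load in proportion to AE: A₁E₁ = 30530000 N, A₂E₂ = 254400000 N, ΣAE = 284900000 N.
F₁ = P·A₁E₁/ΣAE = 248000·30530000/284900000 = 26570 N.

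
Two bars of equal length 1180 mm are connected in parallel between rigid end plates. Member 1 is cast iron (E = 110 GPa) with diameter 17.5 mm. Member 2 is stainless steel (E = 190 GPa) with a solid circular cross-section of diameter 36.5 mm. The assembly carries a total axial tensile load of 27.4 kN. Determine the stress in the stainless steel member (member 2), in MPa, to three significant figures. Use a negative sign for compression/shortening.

A_1 = 240.5 mm².
A_2 = 1046 mm².
Equal strain + equilibrium ⇒ each member carries load in proportion to AE: A₁E₁ = 26460000 N, A₂E₂ = 198800000 N, ΣAE = 225300000 N.
σ₂ = P·E₂/ΣAE = 27400·190000/225300000 = 23.11 MPa.

23.1 MPa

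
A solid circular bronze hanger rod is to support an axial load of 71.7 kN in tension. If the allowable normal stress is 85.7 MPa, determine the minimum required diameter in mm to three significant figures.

32.6 mm

Required area A ≥ P/σ_allow = 71700/85.7 = 836.6 mm².
For a solid circular section, d ≥ √(4A/π) = 32.64 mm.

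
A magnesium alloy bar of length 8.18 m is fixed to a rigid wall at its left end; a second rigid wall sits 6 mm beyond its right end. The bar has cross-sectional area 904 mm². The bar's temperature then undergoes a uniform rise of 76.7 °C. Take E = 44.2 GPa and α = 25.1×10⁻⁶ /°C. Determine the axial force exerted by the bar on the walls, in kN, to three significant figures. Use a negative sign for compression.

Free thermal expansion αLΔT = 25.1e-6 · 8180 · 76.7 = 15.75 mm.
The walls engage after the gap closes; constrained expansion = 15.75 − 6 = 9.748 mm.
The walls impose strain ε = −(9.748)/8180 = -1.1917e-03; σ = Eε = 44200 · -1.1917e-03 = -52.67 MPa.
Wall reaction R = σ·A = -52.67·904 = -47620 N = -47.62 kN.

-47.6 kN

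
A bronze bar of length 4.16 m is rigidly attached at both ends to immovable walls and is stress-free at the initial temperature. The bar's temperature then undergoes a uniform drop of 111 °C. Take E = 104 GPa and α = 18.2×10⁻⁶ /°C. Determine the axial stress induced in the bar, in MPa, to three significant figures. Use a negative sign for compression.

Free thermal expansion αLΔT = 18.2e-6 · 4160 · -111 = -8.404 mm.
The walls impose strain ε = −(-8.404)/4160 = 2.0202e-03; σ = Eε = 104000 · 2.0202e-03 = 210.1 MPa.

210 MPa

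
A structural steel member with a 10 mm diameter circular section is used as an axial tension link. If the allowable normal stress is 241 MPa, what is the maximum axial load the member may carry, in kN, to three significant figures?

A = 78.54 mm².
P_max = σ_allow · A = 241 · 78.54 = 18930 N = 18.93 kN.

18.9 kN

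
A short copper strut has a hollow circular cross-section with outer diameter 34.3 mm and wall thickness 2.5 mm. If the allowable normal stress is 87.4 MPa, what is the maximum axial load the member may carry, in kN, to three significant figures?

21.8 kN

A = 249.8 mm².
P_max = σ_allow · A = 87.4 · 249.8 = 21830 N = 21.83 kN.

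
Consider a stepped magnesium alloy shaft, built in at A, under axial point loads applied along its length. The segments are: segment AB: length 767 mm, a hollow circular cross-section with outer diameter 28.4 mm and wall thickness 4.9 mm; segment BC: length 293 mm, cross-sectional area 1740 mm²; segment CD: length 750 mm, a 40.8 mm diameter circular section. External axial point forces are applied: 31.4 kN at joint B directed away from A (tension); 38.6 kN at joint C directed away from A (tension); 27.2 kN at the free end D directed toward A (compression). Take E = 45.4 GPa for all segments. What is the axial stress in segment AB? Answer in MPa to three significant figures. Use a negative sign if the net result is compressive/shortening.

118 MPa

Internal axial forces (sectioning from the free end, tension +): N_CD = -27.2 kN, N_BC = 11.4 kN, N_AB = 42.8 kN.
A_AB = 361.8 mm².
σ_AB = N_AB/A_AB = 42800/361.8 = 118.3 MPa.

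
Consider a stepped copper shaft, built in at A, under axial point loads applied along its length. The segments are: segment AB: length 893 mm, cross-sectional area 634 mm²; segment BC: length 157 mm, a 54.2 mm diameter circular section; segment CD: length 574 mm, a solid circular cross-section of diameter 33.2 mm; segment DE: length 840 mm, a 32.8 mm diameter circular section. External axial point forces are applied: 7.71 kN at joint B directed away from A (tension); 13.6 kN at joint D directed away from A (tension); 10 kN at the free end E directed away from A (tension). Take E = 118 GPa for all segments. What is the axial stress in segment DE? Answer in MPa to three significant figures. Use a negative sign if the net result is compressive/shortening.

11.8 MPa

Internal axial forces (sectioning from the free end, tension +): N_DE = 10 kN, N_CD = 23.6 kN, N_BC = 23.6 kN, N_AB = 31.31 kN.
A_DE = 845 mm².
σ_DE = N_DE/A_DE = 10000/845 = 11.83 MPa.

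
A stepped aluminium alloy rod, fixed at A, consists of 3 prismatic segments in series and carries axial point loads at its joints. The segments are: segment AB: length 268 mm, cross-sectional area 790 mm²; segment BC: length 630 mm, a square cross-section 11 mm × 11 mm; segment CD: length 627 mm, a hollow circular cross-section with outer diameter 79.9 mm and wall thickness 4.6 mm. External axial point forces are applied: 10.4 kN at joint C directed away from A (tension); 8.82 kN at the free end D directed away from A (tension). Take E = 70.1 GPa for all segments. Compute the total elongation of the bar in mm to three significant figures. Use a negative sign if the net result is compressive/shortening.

1.59 mm

Internal axial forces (sectioning from the free end, tension +): N_CD = 8.82 kN, N_BC = 19.22 kN, N_AB = 19.22 kN.
A_BC = 121 mm².
A_CD = 1088 mm².
δ_AB = 19220·268/(790·70100) = 0.09301 mm
δ_BC = 19220·630/(121·70100) = 1.428 mm
δ_CD = 8820·627/(1088·70100) = 0.0725 mm
δ = Σδ_i = 1.593 mm.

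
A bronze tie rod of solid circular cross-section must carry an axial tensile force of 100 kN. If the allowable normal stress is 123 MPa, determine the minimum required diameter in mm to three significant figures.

Required area A ≥ P/σ_allow = 100000/123 = 813 mm².
For a solid circular section, d ≥ √(4A/π) = 32.17 mm.

32.2 mm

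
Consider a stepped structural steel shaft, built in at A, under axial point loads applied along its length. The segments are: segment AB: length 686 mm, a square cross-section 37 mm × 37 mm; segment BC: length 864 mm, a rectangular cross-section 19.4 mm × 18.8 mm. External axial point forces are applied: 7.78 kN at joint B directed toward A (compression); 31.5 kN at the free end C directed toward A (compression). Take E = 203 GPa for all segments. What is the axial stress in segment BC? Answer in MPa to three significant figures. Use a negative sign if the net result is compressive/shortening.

-86.4 MPa

Internal axial forces (sectioning from the free end, tension +): N_BC = -31.5 kN, N_AB = -39.28 kN.
A_BC = 364.7 mm².
σ_BC = N_BC/A_BC = -31500/364.7 = -86.37 MPa.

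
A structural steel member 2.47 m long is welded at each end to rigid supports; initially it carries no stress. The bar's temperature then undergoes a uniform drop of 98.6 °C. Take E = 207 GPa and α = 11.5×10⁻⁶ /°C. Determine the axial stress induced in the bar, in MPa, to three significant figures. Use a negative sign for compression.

235 MPa

Free thermal expansion αLΔT = 11.5e-6 · 2470 · -98.6 = -2.801 mm.
The walls impose strain ε = −(-2.801)/2470 = 1.1339e-03; σ = Eε = 207000 · 1.1339e-03 = 234.7 MPa.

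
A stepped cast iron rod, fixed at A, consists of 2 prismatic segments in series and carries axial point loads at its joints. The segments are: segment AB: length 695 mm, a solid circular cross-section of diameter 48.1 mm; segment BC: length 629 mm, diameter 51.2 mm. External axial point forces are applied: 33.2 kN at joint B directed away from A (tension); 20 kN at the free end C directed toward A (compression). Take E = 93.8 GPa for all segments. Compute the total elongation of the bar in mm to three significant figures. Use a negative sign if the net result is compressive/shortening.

Internal axial forces (sectioning from the free end, tension +): N_BC = -20 kN, N_AB = 13.2 kN.
A_AB = 1817 mm².
A_BC = 2059 mm².
δ_AB = 13200·695/(1817·93800) = 0.05382 mm
δ_BC = -20000·629/(2059·93800) = -0.06514 mm
δ = Σδ_i = -0.01132 mm.

-0.0113 mm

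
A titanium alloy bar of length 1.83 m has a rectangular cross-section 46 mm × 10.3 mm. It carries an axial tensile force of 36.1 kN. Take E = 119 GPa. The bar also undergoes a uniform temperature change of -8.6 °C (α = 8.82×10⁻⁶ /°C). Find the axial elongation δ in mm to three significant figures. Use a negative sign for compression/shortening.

A = 473.8 mm².
δ_mech = NL/(AE) = 36100·1830/(473.8·119000) = 1.172 mm.
δ_thermal = αLΔT = 8.82e-6·1830·-8.6 = -0.1388 mm.
δ = δ_mech + δ_thermal = 1.033 mm.

1.03 mm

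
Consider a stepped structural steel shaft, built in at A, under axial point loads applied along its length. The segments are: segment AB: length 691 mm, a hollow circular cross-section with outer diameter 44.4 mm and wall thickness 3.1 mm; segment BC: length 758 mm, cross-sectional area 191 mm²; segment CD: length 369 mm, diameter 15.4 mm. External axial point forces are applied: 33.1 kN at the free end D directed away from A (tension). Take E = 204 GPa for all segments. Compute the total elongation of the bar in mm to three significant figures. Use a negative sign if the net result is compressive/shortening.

1.24 mm

Internal axial forces (sectioning from the free end, tension +): N_CD = 33.1 kN, N_BC = 33.1 kN, N_AB = 33.1 kN.
A_AB = 402.2 mm².
A_CD = 186.3 mm².
δ_AB = 33100·691/(402.2·204000) = 0.2787 mm
δ_BC = 33100·758/(191·204000) = 0.6439 mm
δ_CD = 33100·369/(186.3·204000) = 0.3214 mm
δ = Σδ_i = 1.244 mm.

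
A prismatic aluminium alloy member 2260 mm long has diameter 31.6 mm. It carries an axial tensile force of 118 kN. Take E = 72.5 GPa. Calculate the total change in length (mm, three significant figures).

A = 784.3 mm².
δ_mech = NL/(AE) = 118000·2260/(784.3·72500) = 4.69 mm.

4.69 mm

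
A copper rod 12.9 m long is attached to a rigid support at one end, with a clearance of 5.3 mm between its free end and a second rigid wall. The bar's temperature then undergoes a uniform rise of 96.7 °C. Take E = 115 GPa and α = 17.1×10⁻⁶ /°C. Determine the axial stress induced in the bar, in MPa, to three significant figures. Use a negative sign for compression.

-143 MPa

Free thermal expansion αLΔT = 17.1e-6 · 12900 · 96.7 = 21.33 mm.
The walls engage after the gap closes; constrained expansion = 21.33 − 5.3 = 16.03 mm.
The walls impose strain ε = −(16.03)/12900 = -1.2427e-03; σ = Eε = 115000 · -1.2427e-03 = -142.9 MPa.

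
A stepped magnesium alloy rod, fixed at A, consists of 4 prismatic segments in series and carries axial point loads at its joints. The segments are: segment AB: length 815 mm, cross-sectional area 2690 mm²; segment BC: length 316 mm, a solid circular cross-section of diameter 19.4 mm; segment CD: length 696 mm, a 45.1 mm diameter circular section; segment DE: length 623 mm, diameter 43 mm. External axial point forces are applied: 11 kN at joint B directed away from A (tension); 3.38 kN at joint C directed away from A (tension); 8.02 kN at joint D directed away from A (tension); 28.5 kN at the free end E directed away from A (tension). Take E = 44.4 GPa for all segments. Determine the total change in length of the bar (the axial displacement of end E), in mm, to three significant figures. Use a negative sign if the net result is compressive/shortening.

Internal axial forces (sectioning from the free end, tension +): N_DE = 28.5 kN, N_CD = 36.52 kN, N_BC = 39.9 kN, N_AB = 50.9 kN.
A_BC = 295.6 mm².
A_CD = 1598 mm².
A_DE = 1452 mm².
δ_AB = 50900·815/(2690·44400) = 0.3473 mm
δ_BC = 39900·316/(295.6·44400) = 0.9607 mm
δ_CD = 36520·696/(1598·44400) = 0.3584 mm
δ_DE = 28500·623/(1452·44400) = 0.2754 mm
δ = Σδ_i = 1.942 mm.

1.94 mm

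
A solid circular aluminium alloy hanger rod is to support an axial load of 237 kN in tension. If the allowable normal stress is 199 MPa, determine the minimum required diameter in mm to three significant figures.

Required area A ≥ P/σ_allow = 237000/199 = 1191 mm².
For a solid circular section, d ≥ √(4A/π) = 38.94 mm.

38.9 mm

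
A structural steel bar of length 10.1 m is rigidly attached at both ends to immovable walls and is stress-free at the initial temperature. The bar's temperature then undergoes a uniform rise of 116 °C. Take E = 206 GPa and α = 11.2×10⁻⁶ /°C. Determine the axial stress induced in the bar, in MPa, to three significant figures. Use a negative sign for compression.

-268 MPa

Free thermal expansion αLΔT = 11.2e-6 · 10100 · 116 = 13.12 mm.
The walls impose strain ε = −(13.12)/10100 = -1.2992e-03; σ = Eε = 206000 · -1.2992e-03 = -267.6 MPa.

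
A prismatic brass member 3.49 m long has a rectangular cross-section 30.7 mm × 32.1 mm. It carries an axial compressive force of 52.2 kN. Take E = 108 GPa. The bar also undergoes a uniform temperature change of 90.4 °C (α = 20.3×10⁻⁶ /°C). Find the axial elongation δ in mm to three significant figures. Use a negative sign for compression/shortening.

4.69 mm

A = 985.5 mm².
δ_mech = NL/(AE) = -52200·3490/(985.5·108000) = -1.712 mm.
δ_thermal = αLΔT = 20.3e-6·3490·90.4 = 6.405 mm.
δ = δ_mech + δ_thermal = 4.693 mm.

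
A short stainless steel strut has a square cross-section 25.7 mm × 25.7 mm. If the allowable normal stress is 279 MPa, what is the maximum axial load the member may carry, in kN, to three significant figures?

184 kN

A = 660.5 mm².
P_max = σ_allow · A = 279 · 660.5 = 184300 N = 184.3 kN.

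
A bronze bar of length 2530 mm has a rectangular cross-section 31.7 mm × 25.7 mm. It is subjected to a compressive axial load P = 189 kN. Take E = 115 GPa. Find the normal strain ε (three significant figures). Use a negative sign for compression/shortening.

-0.00202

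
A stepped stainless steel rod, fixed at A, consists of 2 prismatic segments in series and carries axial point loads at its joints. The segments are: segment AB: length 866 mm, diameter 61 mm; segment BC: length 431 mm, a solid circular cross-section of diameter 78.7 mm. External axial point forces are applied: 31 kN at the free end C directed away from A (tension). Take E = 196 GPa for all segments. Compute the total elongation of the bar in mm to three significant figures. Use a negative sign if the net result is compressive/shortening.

0.0609 mm

Internal axial forces (sectioning from the free end, tension +): N_BC = 31 kN, N_AB = 31 kN.
A_AB = 2922 mm².
A_BC = 4865 mm².
δ_AB = 31000·866/(2922·196000) = 0.04687 mm
δ_BC = 31000·431/(4865·196000) = 0.01401 mm
δ = Σδ_i = 0.06088 mm.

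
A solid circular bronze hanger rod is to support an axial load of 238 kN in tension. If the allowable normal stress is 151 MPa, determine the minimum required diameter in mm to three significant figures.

Required area A ≥ P/σ_allow = 238000/151 = 1576 mm².
For a solid circular section, d ≥ √(4A/π) = 44.8 mm.

44.8 mm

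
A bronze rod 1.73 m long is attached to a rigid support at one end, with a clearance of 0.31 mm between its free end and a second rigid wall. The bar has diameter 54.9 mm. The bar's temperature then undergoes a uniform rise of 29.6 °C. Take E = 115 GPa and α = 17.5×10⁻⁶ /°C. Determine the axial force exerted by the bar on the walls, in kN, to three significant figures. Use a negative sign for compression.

Free thermal expansion αLΔT = 17.5e-6 · 1730 · 29.6 = 0.8961 mm.
The walls engage after the gap closes; constrained expansion = 0.8961 − 0.31 = 0.5861 mm.
The walls impose strain ε = −(0.5861)/1730 = -3.3881e-04; σ = Eε = 115000 · -3.3881e-04 = -38.96 MPa.
Wall reaction R = σ·A = -38.96·2367 = -92230 N = -92.23 kN.

-92.2 kN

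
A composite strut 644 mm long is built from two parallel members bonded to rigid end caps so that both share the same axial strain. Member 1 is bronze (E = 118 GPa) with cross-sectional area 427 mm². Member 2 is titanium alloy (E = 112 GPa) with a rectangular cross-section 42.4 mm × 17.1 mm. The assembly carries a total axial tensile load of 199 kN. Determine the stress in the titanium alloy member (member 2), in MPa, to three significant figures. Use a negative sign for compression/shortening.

A_2 = 725 mm².
Equal strain + equilibrium ⇒ each member carries load in proportion to AE: A₁E₁ = 50390000 N, A₂E₂ = 81200000 N, ΣAE = 131600000 N.
σ₂ = P·E₂/ΣAE = 199000·112000/131600000 = 169.4 MPa.

169 MPa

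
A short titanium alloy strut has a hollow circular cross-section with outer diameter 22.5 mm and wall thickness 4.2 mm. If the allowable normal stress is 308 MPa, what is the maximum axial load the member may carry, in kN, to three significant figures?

74.4 kN

A = 241.5 mm².
P_max = σ_allow · A = 308 · 241.5 = 74370 N = 74.37 kN.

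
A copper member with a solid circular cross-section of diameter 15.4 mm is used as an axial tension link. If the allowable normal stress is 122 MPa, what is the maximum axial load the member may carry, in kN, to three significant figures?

A = 186.3 mm².
P_max = σ_allow · A = 122 · 186.3 = 22720 N = 22.72 kN.

22.7 kN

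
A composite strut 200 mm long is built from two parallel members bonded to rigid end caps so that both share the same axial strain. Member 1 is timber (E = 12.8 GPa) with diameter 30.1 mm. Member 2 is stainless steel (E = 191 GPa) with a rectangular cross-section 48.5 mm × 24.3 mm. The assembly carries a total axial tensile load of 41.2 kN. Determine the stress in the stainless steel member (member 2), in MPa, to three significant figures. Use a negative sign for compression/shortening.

A_1 = 711.6 mm².
A_2 = 1179 mm².
Equal strain + equilibrium ⇒ each member carries load in proportion to AE: A₁E₁ = 9108000 N, A₂E₂ = 225100000 N, ΣAE = 234200000 N.
σ₂ = P·E₂/ΣAE = 41200·191000/234200000 = 33.6 MPa.

33.6 MPa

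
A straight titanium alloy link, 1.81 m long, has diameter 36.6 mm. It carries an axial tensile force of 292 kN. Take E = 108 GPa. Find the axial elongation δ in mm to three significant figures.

A = 1052 mm².
δ_mech = NL/(AE) = 292000·1810/(1052·108000) = 4.651 mm.

4.65 mm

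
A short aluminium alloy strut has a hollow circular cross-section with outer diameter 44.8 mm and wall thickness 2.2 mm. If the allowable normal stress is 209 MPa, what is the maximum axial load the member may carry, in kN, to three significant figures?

A = 294.4 mm².
P_max = σ_allow · A = 209 · 294.4 = 61540 N = 61.54 kN.

61.5 kN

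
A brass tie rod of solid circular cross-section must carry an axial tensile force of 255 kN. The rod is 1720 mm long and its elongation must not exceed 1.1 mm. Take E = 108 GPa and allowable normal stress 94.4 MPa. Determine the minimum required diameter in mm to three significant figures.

68.6 mm

Required area A ≥ P/σ_allow = 255000/94.4 = 2701 mm².
For a solid circular section, d ≥ √(4A/π) = 58.65 mm.
Elongation limit: A ≥ PL/(Eδ_allow) = 255000·1720/(108000·1.1) = 3692 mm² ⇒ d ≥ 68.56 mm.
The elongation limit governs.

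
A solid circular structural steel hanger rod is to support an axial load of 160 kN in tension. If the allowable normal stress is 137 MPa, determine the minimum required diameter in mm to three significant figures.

38.6 mm

Required area A ≥ P/σ_allow = 160000/137 = 1168 mm².
For a solid circular section, d ≥ √(4A/π) = 38.56 mm.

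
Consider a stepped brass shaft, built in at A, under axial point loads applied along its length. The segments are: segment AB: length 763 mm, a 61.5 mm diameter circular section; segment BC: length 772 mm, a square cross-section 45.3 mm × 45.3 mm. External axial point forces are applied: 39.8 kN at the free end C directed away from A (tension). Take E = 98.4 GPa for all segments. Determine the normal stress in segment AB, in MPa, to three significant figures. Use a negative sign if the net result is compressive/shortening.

Internal axial forces (sectioning from the free end, tension +): N_BC = 39.8 kN, N_AB = 39.8 kN.
A_AB = 2971 mm².
σ_AB = N_AB/A_AB = 39800/2971 = 13.4 MPa.

13.4 MPa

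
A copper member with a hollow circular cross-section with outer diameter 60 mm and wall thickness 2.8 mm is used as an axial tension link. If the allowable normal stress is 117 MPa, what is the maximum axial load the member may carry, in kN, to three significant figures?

58.9 kN

A = 503.2 mm².
P_max = σ_allow · A = 117 · 503.2 = 58870 N = 58.87 kN.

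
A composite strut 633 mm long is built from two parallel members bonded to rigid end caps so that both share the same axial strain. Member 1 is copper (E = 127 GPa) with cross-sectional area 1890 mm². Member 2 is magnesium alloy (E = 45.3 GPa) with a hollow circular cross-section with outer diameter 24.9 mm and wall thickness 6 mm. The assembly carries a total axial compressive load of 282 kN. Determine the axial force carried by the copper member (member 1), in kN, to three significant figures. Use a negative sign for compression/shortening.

-264 kN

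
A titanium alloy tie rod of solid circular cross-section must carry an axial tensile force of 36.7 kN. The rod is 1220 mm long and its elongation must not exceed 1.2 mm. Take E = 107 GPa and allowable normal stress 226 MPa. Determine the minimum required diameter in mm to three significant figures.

21.1 mm

Required area A ≥ P/σ_allow = 36700/226 = 162.4 mm².
For a solid circular section, d ≥ √(4A/π) = 14.38 mm.
Elongation limit: A ≥ PL/(Eδ_allow) = 36700·1220/(107000·1.2) = 348.7 mm² ⇒ d ≥ 21.07 mm.
The elongation limit governs.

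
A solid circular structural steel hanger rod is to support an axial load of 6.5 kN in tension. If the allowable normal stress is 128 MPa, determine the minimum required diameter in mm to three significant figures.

8.04 mm

Required area A ≥ P/σ_allow = 6500/128 = 50.78 mm².
For a solid circular section, d ≥ √(4A/π) = 8.041 mm.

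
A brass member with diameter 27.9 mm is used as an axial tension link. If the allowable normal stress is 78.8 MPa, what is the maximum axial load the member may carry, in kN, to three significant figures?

48.2 kN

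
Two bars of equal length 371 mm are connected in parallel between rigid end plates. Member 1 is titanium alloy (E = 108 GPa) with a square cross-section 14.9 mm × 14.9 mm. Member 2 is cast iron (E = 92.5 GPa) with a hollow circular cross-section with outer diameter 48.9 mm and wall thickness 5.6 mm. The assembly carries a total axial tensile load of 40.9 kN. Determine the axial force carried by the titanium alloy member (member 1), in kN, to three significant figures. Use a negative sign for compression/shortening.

A_1 = 222 mm².
A_2 = 761.8 mm².
Equal strain + equilibrium ⇒ each member carries load in proportion to AE: A₁E₁ = 23980000 N, A₂E₂ = 70460000 N, ΣAE = 94440000 N.
F₁ = P·A₁E₁/ΣAE = 40900·23980000/94440000 = 10380 N.

10.4 kN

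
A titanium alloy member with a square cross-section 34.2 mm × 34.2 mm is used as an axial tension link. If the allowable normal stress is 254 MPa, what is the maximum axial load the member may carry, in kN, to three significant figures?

A = 1170 mm².
P_max = σ_allow · A = 254 · 1170 = 297100 N = 297.1 kN.

297 kN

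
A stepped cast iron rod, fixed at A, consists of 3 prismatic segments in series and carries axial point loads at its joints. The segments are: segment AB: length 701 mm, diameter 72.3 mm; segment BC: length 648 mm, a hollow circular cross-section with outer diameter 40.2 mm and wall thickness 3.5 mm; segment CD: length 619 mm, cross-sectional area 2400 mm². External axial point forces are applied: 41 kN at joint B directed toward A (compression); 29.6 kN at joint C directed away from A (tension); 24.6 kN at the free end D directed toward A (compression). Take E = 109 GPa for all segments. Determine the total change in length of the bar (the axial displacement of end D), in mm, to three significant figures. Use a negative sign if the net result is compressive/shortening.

-0.0409 mm

Internal axial forces (sectioning from the free end, tension +): N_CD = -24.6 kN, N_BC = 5 kN, N_AB = -36 kN.
A_AB = 4106 mm².
A_BC = 403.5 mm².
δ_AB = -36000·701/(4106·109000) = -0.05639 mm
δ_BC = 5000·648/(403.5·109000) = 0.07366 mm
δ_CD = -24600·619/(2400·109000) = -0.05821 mm
δ = Σδ_i = -0.04094 mm.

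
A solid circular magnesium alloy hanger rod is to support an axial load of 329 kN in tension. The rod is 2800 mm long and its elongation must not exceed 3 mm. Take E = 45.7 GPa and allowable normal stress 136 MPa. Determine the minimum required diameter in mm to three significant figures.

92.5 mm

Required area A ≥ P/σ_allow = 329000/136 = 2419 mm².
For a solid circular section, d ≥ √(4A/π) = 55.5 mm.
Elongation limit: A ≥ PL/(Eδ_allow) = 329000·2800/(45700·3) = 6719 mm² ⇒ d ≥ 92.49 mm.
The elongation limit governs.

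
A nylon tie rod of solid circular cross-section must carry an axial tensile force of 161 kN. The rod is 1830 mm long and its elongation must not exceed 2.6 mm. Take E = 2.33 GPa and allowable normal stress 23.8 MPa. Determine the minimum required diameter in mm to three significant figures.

249 mm

Required area A ≥ P/σ_allow = 161000/23.8 = 6765 mm².
For a solid circular section, d ≥ √(4A/π) = 92.81 mm.
Elongation limit: A ≥ PL/(Eδ_allow) = 161000·1830/(2330·2.6) = 48630 mm² ⇒ d ≥ 248.8 mm.
The elongation limit governs.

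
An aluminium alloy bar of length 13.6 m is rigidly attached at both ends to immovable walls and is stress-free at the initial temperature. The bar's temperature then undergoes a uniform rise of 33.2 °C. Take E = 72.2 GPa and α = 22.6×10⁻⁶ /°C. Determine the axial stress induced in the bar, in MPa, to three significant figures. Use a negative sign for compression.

-54.2 MPa

Free thermal expansion αLΔT = 22.6e-6 · 13600 · 33.2 = 10.2 mm.
The walls impose strain ε = −(10.2)/13600 = -7.5032e-04; σ = Eε = 72200 · -7.5032e-04 = -54.17 MPa.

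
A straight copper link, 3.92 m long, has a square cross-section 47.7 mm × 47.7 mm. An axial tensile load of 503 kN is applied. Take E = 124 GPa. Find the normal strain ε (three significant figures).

0.00178

A = 2275 mm².
σ = N/A = 221.1 MPa; ε = σ/E = 221.1/124000 = 1.783e-03.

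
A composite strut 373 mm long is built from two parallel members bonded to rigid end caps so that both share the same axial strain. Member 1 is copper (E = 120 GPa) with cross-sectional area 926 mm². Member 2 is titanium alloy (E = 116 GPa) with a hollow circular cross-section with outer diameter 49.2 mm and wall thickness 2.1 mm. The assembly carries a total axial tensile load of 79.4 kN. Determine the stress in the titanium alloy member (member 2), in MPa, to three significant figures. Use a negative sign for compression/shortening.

62.6 MPa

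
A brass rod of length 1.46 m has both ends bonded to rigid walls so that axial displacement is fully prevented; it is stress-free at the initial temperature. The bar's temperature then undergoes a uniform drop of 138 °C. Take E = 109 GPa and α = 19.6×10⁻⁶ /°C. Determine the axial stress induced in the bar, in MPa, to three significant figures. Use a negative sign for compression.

295 MPa

Free thermal expansion αLΔT = 19.6e-6 · 1460 · -138 = -3.949 mm.
The walls impose strain ε = −(-3.949)/1460 = 2.7048e-03; σ = Eε = 109000 · 2.7048e-03 = 294.8 MPa.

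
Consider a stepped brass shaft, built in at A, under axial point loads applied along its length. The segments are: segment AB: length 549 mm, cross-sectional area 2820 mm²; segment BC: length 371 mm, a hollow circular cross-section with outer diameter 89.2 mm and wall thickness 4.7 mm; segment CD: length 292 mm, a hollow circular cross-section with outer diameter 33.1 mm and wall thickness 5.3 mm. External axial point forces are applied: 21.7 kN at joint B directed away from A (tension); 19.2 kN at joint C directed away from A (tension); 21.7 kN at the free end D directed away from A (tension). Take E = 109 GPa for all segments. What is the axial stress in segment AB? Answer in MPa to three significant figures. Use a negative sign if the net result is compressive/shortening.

22.2 MPa

Internal axial forces (sectioning from the free end, tension +): N_CD = 21.7 kN, N_BC = 40.9 kN, N_AB = 62.6 kN.
σ_AB = N_AB/A_AB = 62600/2820 = 22.2 MPa.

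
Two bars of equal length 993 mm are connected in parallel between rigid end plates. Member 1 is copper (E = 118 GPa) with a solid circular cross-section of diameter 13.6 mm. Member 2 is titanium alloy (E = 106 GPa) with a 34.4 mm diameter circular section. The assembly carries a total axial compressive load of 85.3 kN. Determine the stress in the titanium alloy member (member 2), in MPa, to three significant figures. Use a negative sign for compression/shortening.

A_1 = 145.3 mm².
A_2 = 929.4 mm².
Equal strain + equilibrium ⇒ each member carries load in proportion to AE: A₁E₁ = 17140000 N, A₂E₂ = 98520000 N, ΣAE = 115700000 N.
σ₂ = P·E₂/ΣAE = -85300·106000/115700000 = -78.18 MPa.

-78.2 MPa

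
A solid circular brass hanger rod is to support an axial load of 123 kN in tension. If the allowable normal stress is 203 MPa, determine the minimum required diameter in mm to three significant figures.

Required area A ≥ P/σ_allow = 123000/203 = 605.9 mm².
For a solid circular section, d ≥ √(4A/π) = 27.78 mm.

27.8 mm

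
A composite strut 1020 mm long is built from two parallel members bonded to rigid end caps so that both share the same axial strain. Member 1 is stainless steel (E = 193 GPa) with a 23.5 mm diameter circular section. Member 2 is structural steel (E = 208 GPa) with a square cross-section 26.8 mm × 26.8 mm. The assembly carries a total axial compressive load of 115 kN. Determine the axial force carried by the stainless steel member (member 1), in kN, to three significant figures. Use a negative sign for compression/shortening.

A_1 = 433.7 mm².
A_2 = 718.2 mm².
Equal strain + equilibrium ⇒ each member carries load in proportion to AE: A₁E₁ = 83710000 N, A₂E₂ = 149400000 N, ΣAE = 233100000 N.
F₁ = P·A₁E₁/ΣAE = -115000·83710000/233100000 = -41300 N.

-41.3 kN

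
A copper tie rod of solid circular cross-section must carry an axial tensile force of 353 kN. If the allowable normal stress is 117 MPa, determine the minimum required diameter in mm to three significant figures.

Required area A ≥ P/σ_allow = 353000/117 = 3017 mm².
For a solid circular section, d ≥ √(4A/π) = 61.98 mm.

62.0 mm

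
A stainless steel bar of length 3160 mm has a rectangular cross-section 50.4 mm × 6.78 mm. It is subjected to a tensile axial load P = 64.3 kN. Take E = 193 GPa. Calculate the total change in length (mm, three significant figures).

3.08 mm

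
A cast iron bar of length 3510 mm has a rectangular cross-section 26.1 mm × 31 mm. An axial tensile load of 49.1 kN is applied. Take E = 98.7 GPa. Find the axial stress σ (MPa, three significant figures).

A = 809.1 mm².
σ = N/A = 49100/809.1 = 60.68 MPa.

60.7 MPa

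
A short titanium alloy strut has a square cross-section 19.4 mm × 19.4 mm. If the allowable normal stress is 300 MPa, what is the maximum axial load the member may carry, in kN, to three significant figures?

A = 376.4 mm².
P_max = σ_allow · A = 300 · 376.4 = 112900 N = 112.9 kN.

113 kN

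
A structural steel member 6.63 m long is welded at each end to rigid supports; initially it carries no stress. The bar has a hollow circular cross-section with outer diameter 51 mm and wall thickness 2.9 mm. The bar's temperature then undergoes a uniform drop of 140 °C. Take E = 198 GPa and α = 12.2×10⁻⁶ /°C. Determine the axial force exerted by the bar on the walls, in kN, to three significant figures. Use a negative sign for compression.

148 kN

Free thermal expansion αLΔT = 12.2e-6 · 6630 · -140 = -11.32 mm.
The walls impose strain ε = −(-11.32)/6630 = 1.7080e-03; σ = Eε = 198000 · 1.7080e-03 = 338.2 MPa.
Wall reaction R = σ·A = 338.2·438.2 = 148200 N = 148.2 kN.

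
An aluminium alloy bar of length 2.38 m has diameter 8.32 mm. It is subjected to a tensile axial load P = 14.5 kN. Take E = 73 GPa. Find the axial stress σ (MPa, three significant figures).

267 MPa

A = 54.37 mm².
σ = N/A = 14500/54.37 = 266.7 MPa.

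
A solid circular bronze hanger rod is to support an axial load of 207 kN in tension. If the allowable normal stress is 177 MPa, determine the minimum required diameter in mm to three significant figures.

38.6 mm

Required area A ≥ P/σ_allow = 207000/177 = 1169 mm².
For a solid circular section, d ≥ √(4A/π) = 38.59 mm.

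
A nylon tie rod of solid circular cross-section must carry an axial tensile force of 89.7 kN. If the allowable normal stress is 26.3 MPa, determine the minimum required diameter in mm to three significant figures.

65.9 mm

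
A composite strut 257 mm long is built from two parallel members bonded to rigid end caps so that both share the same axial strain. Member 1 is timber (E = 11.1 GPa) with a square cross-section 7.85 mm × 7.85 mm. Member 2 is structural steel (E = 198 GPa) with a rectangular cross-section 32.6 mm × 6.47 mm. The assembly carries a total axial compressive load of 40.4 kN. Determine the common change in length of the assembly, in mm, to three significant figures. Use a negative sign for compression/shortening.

-0.245 mm

A_1 = 61.62 mm².
A_2 = 210.9 mm².
Equal strain + equilibrium ⇒ each member carries load in proportion to AE: A₁E₁ = 684000 N, A₂E₂ = 41760000 N, ΣAE = 42450000 N.
δ = PL/ΣAE = -40400·257/42450000 = -0.2446 mm.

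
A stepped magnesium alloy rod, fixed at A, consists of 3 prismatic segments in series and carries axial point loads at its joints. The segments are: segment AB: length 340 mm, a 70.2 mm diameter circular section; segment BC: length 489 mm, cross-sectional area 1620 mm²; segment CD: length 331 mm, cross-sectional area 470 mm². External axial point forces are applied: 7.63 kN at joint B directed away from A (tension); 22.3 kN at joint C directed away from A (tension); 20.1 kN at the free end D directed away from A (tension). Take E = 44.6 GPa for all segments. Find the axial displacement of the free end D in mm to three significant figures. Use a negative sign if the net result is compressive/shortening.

0.703 mm

Internal axial forces (sectioning from the free end, tension +): N_CD = 20.1 kN, N_BC = 42.4 kN, N_AB = 50.03 kN.
A_AB = 3870 mm².
δ_AB = 50030·340/(3870·44600) = 0.09854 mm
δ_BC = 42400·489/(1620·44600) = 0.287 mm
δ_CD = 20100·331/(470·44600) = 0.3174 mm
δ = Σδ_i = 0.7029 mm.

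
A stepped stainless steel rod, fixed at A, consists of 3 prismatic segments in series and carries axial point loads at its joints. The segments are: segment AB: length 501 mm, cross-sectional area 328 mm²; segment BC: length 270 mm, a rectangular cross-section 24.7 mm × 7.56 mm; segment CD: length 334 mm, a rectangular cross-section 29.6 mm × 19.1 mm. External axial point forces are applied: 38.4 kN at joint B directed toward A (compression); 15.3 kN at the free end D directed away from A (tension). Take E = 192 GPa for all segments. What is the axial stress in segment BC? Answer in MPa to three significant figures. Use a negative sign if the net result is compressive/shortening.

Internal axial forces (sectioning from the free end, tension +): N_CD = 15.3 kN, N_BC = 15.3 kN, N_AB = -23.1 kN.
A_BC = 186.7 mm².
σ_BC = N_BC/A_BC = 15300/186.7 = 81.94 MPa.

81.9 MPa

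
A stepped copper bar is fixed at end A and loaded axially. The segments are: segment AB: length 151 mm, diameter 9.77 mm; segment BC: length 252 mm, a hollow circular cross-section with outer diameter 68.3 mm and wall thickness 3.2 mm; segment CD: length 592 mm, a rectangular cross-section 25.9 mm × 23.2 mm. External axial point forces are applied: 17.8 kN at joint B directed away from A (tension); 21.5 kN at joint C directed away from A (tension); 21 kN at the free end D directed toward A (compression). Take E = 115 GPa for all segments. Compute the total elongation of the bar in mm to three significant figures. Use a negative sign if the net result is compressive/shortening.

0.142 mm

Internal axial forces (sectioning from the free end, tension +): N_CD = -21 kN, N_BC = 0.5 kN, N_AB = 18.3 kN.
A_AB = 74.97 mm².
A_BC = 654.5 mm².
A_CD = 600.9 mm².
δ_AB = 18300·151/(74.97·115000) = 0.3205 mm
δ_BC = 500·252/(654.5·115000) = 0.001674 mm
δ_CD = -21000·592/(600.9·115000) = -0.1799 mm
δ = Σδ_i = 0.1423 mm.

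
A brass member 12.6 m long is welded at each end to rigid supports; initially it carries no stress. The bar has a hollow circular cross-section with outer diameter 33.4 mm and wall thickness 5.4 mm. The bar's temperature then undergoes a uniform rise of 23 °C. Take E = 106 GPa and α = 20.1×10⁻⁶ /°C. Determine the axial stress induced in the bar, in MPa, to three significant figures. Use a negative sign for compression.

-49.0 MPa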